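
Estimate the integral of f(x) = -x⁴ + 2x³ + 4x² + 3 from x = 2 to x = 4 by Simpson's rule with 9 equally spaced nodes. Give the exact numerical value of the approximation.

2.265625

h = (4 − 2)/8 = 0.25.
Nodes x₀,…,x₈ = 2, 2.25, 2.5, 2.75, 3, 3.25, 3.5, 3.75, 4.
f(x) = -x⁴ + 2x³ + 4x² + 3: f₀=19, f₁=20.40234375, f₂=20.1875, f₃=17.65234375, f₄=12, f₅=2.33984375, f₆=-12.3125, f₇=-33.03515625, f₈=-61.
(h/3)·[f₀ + 4f₁ + 2f₂ + 4f₃ + 2f₄ + 4f₅ + 2f₆ + 4f₇ + f₈] = 0.083333·(27.1875) = 2.265625.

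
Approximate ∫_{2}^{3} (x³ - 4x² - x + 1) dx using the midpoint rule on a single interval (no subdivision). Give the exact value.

-10.875

M = (b−a)·f(2.5) = 1·(-10.875) = -10.875.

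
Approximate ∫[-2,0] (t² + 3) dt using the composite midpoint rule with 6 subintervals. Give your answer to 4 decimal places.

h = (0 − (-2))/6 = 0.333333.
Midpoints m₁,…,m₆ = -1.833333, -1.5, -1.166667, -0.833333, -0.5, -0.166667.
f(m₁)=6.361111, f(m₂)=5.25, f(m₃)=4.361111, f(m₄)=3.694444, f(m₅)=3.25, f(m₆)=3.027778.
h·[f(m₁) + f(m₂) + f(m₃) + f(m₄) + f(m₅) + f(m₆)] = 0.333333·(25.944444) = 8.6481.

8.6481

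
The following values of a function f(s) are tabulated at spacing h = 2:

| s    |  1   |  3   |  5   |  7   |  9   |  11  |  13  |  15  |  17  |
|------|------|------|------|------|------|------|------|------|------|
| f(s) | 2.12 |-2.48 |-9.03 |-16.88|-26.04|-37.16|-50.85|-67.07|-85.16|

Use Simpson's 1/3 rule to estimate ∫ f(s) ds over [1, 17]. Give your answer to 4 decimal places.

-499.4933

h = 2, n = 8.
(h/3)·[y₀ + 4y₁ + 2y₂ + 4y₃ + 2y₄ + 4y₅ + 2y₆ + 4y₇ + y₈] = 0.666667·(-749.24) = -499.4933.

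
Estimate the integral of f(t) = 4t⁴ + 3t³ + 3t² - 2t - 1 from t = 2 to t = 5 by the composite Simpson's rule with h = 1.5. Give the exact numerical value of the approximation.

3032.25

h = (5 − 2)/2 = 1.5.
Nodes t₀,…,t₂ = 2, 3.5, 5.
f(t) = 4t⁴ + 3t³ + 3t² - 2t - 1: f₀=95, f₁=757.625, f₂=2939.
(h/3)·[f₀ + 4f₁ + f₂] = 0.5·(6064.5) = 3032.25.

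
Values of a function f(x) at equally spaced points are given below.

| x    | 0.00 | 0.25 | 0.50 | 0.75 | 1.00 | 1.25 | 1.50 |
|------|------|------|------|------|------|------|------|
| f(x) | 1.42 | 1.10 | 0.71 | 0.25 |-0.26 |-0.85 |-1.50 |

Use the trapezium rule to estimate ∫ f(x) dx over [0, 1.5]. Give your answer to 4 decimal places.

0.2275

h = 0.25, n = 6.
(h/2)·[y₀ + 2y₁ + 2y₂ + 2y₃ + 2y₄ + 2y₅ + y₆] = 0.125·(1.82) = 0.2275.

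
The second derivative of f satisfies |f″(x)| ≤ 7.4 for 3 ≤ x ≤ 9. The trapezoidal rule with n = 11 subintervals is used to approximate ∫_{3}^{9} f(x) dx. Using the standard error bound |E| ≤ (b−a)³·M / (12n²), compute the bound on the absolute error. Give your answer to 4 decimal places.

1.1008

|E| ≤ (6)³·7.4 / (12·11²) = 1598.4/1452 = 1.1008.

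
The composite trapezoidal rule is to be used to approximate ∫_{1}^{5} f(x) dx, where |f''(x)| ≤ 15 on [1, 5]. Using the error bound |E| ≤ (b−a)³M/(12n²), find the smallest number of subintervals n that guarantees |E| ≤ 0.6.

Need 960/(12n²) ≤ 0.6.
n² ≥ 960/(12·0.6) = 133.333 ⇒ n ≥ 11.5470, so the smallest n is 12.

12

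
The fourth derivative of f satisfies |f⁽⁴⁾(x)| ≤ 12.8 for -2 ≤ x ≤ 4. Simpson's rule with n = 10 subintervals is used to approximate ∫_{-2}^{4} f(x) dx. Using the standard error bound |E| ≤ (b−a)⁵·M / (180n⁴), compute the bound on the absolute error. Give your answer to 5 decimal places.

|E| ≤ (6)⁵·12.8 / (180·10⁴) = 99532.8/1800000 = 0.05530.

0.05530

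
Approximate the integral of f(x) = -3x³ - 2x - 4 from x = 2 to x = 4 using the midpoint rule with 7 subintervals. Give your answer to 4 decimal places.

-199.6327

h = (4 − 2)/7 = 0.285714.
Midpoints m₁,…,m₇ = 2.142857, 2.428571, 2.714286, 3, 3.285714, 3.571429, 3.857143.
f(m₁)=-37.804665, f(m₂)=-51.827988, f(m₃)=-69.419825, f(m₄)=-91, f(m₅)=-116.988338, f(m₆)=-147.804665, f(m₇)=-183.868805.
h·[f(m₁) + f(m₂) + f(m₃) + f(m₄) + f(m₅) + f(m₆) + f(m₇)] = 0.285714·(-698.714286) = -199.6327.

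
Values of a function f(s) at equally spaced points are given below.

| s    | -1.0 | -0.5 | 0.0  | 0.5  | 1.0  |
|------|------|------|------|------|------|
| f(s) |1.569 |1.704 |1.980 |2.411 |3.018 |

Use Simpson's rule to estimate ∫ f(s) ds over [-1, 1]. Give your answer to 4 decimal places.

4.1678

h = 0.5, n = 4.
(h/3)·[y₀ + 4y₁ + 2y₂ + 4y₃ + y₄] = 0.166667·(25.007) = 4.1678.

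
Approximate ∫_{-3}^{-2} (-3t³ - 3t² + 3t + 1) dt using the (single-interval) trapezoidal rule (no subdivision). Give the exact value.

26.5

T = (b−a)/2 · [f(-3) + f(-2)] = 0.5·[46 + 7] = 26.5.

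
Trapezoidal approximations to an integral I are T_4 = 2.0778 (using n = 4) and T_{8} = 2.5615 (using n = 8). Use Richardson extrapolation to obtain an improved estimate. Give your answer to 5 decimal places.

2.72273

R = (4·T_{8} − T_4) / 3 = (4·2.5615 − 2.0778)/3 = (8.1682)/3 = 2.72273.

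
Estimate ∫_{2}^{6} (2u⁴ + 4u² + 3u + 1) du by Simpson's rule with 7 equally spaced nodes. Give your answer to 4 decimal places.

h = (6 − 2)/6 = 0.666667.
Nodes u₀,…,u₆ = 2, 2.666667, 3.333333, 4, 4.666667, 5.333333, 6.
f(u) = 2u⁴ + 4u² + 3u + 1: f₀=55, f₁=138.580247, f₂=302.358025, f₃=589, f₄=1050.654321, f₅=1748.950617, f₆=2755.
(h/3)·[f₀ + 4f₁ + 2f₂ + 4f₃ + 2f₄ + 4f₅ + f₆] = 0.222222·(15422.148148) = 3427.1440.

3427.1440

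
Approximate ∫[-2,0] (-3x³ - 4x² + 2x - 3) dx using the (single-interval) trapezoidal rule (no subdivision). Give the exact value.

T = (b−a)/2 · [f(-2) + f(0)] = 1·[1 + (-3)] = -2.

-2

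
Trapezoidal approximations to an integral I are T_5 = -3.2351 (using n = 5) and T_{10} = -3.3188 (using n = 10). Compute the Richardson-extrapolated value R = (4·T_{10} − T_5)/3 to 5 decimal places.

R = (4·T_{10} − T_5) / 3 = (4·(-3.3188) − (-3.2351))/3 = (-10.0401)/3 = -3.34670.

-3.34670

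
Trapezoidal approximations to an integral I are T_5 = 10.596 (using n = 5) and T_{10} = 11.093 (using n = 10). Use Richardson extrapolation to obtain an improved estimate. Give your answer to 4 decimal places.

R = (4·T_{10} − T_5) / 3 = (4·11.093 − 10.596)/3 = (33.776)/3 = 11.2587.

11.2587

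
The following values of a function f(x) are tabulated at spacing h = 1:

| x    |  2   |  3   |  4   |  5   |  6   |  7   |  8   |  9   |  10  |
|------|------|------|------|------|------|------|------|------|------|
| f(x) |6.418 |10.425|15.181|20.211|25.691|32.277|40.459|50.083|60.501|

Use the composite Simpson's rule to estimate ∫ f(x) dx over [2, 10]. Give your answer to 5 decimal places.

227.18833

h = 1, n = 8.
(h/3)·[y₀ + 4y₁ + 2y₂ + 4y₃ + 2y₄ + 4y₅ + 2y₆ + 4y₇ + y₈] = 0.333333·(681.565) = 227.18833.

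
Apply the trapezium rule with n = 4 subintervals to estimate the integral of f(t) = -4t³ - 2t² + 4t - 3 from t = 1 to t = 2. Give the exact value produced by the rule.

-16.875

h = (2 − 1)/4 = 0.25.
Nodes t₀,…,t₄ = 1, 1.25, 1.5, 1.75, 2.
f(t) = -4t³ - 2t² + 4t - 3: f₀=-5, f₁=-8.9375, f₂=-15, f₃=-23.5625, f₄=-35.
(h/2)·[f₀ + 2f₁ + 2f₂ + 2f₃ + f₄] = 0.125·(-135) = -16.875.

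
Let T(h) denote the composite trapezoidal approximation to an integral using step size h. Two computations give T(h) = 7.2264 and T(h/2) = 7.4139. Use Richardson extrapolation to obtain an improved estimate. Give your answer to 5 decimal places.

7.47640

R = (4·T(h/2) − T(h)) / 3 = (4·7.4139 − 7.2264)/3 = (22.4292)/3 = 7.47640.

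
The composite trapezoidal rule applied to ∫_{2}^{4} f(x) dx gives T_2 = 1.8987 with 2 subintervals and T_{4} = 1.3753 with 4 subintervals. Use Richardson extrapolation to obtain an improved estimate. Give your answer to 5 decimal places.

R = (4·T_{4} − T_2) / 3 = (4·1.3753 − 1.8987)/3 = (3.6025)/3 = 1.20083.

1.20083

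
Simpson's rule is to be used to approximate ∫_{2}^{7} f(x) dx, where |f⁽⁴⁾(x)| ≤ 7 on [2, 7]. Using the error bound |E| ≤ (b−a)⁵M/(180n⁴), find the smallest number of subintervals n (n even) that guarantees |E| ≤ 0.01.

Need 21875/(180n⁴) ≤ 0.01.
n⁴ ≥ 21875/(180·0.01) = 12152.8 ⇒ n ≥ 10.4995, so the smallest even n is 12. (n must be even for Simpson's rule.)

12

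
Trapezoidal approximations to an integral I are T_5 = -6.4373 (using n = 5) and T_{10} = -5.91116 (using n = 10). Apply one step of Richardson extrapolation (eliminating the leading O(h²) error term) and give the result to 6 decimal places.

-5.735780

R = (4·T_{10} − T_5) / 3 = (4·(-5.91116) − (-6.4373))/3 = (-17.20734)/3 = -5.735780.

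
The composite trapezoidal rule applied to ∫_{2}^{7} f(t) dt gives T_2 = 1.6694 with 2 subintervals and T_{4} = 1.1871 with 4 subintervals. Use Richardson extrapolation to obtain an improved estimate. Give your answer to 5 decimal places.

R = (4·T_{4} − T_2) / 3 = (4·1.1871 − 1.6694)/3 = (3.0790)/3 = 1.02633.

1.02633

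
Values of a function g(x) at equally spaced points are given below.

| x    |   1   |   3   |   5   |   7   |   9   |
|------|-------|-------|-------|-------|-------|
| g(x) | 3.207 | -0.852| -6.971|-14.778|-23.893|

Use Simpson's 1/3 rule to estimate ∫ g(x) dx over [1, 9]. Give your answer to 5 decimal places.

h = 2, n = 4.
(h/3)·[y₀ + 4y₁ + 2y₂ + 4y₃ + y₄] = 0.666667·(-97.148) = -64.76533.

-64.76533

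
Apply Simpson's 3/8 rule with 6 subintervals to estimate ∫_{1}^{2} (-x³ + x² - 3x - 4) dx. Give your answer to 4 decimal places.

h = (2 − 1)/6 = 0.166667.
Nodes x₀,…,x₆ = 1, 1.166667, 1.333333, 1.5, 1.666667, 1.833333, 2.
f(x) = -x³ + x² - 3x - 4: f₀=-7, f₁=-7.726852, f₂=-8.592593, f₃=-9.625, f₄=-10.851852, f₅=-12.300926, f₆=-14.
(3h/8)·[f₀ + 3f₁ + 3f₂ + 2f₃ + 3f₄ + 3f₅ + f₆] = 0.0625·(-158.666667) = -9.9167.

-9.9167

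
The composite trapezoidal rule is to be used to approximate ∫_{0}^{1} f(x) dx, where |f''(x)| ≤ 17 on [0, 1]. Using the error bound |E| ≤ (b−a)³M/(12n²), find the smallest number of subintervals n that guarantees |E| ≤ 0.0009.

40

Need 17/(12n²) ≤ 0.0009.
n² ≥ 17/(12·0.0009) = 1574.07 ⇒ n ≥ 39.6746, so the smallest n is 40.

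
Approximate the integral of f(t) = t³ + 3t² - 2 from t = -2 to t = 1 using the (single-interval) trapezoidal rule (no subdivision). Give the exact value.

6

T = (b−a)/2 · [f(-2) + f(1)] = 1.5·[2 + 2] = 6.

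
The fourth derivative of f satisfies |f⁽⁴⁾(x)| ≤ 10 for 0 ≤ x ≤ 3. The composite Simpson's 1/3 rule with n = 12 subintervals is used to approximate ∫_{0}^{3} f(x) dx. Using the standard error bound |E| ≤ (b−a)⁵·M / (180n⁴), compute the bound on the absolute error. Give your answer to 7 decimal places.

0.0006510

|E| ≤ (3)⁵·10 / (180·12⁴) = 2430/3732480 = 0.0006510.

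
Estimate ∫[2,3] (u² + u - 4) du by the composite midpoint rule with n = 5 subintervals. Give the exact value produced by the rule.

h = (3 − 2)/5 = 0.2.
Midpoints m₁,…,m₅ = 2.1, 2.3, 2.5, 2.7, 2.9.
f(m₁)=2.51, f(m₂)=3.59, f(m₃)=4.75, f(m₄)=5.99, f(m₅)=7.31.
h·[f(m₁) + f(m₂) + f(m₃) + f(m₄) + f(m₅)] = 0.2·(24.15) = 4.83.

4.83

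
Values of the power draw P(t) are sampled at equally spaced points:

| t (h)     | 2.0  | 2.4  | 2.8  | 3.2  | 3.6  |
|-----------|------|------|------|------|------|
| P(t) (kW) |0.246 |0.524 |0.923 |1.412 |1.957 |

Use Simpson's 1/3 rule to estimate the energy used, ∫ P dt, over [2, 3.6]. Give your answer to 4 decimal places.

h = 0.4, n = 4.
(h/3)·[y₀ + 4y₁ + 2y₂ + 4y₃ + y₄] = 0.133333·(11.793) = 1.5724.

1.5724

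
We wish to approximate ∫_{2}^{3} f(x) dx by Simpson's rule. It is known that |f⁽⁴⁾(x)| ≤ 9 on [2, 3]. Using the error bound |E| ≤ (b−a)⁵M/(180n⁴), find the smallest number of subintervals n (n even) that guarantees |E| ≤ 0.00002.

Need 9/(180n⁴) ≤ 0.00002.
n⁴ ≥ 9/(180·0.00002) = 2500 ⇒ n ≥ 7.0711, so the smallest even n is 8. (n must be even for Simpson's rule.)

8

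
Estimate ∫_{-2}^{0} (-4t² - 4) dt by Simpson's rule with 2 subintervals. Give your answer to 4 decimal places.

h = (0 − (-2))/2 = 1.
Nodes t₀,…,t₂ = -2, -1, 0.
f(t) = -4t² - 4: f₀=-20, f₁=-8, f₂=-4.
(h/3)·[f₀ + 4f₁ + f₂] = 0.333333·(-56) = -18.6667.

-18.6667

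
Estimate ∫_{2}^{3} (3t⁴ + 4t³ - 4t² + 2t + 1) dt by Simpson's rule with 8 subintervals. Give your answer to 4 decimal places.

h = (3 − 2)/8 = 0.125.
Nodes t₀,…,t₈ = 2, 2.125, 2.25, 2.375, 2.5, 2.625, 2.75, 2.875, 3.
f(t) = 3t⁴ + 4t³ - 4t² + 2t + 1: f₀=69, f₁=86.742919921875, f₂=107.69921875, f₃=132.223388671875, f₄=160.6875, f₅=193.481201171875, f₆=231.01171875, f₇=273.703857421875, f₈=322.
(h/3)·[f₀ + 4f₁ + 2f₂ + 4f₃ + 2f₄ + 4f₅ + 2f₆ + 4f₇ + f₈] = 0.041667·(4134.40234375) = 172.2668.

172.2668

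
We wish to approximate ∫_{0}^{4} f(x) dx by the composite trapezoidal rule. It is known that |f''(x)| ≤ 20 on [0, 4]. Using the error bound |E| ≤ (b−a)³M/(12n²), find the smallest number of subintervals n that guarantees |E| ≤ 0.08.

37

Need 1280/(12n²) ≤ 0.08.
n² ≥ 1280/(12·0.08) = 1333.33 ⇒ n ≥ 36.5148, so the smallest n is 37.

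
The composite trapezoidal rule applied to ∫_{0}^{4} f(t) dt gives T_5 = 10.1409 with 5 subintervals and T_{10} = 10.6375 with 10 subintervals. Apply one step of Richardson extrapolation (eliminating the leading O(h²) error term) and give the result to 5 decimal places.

10.80303

R = (4·T_{10} − T_5) / 3 = (4·10.6375 − 10.1409)/3 = (32.4091)/3 = 10.80303.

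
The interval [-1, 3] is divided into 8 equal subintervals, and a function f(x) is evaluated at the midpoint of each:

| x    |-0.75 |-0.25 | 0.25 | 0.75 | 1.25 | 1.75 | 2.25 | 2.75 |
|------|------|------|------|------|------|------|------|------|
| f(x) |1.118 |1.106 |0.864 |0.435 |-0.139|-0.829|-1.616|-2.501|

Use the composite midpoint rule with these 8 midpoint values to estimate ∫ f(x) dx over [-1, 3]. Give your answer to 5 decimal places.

h = 0.5, n = 8.
h·[y(m₁) + y(m₂) + y(m₃) + y(m₄) + y(m₅) + y(m₆) + y(m₇) + y(m₈)] = 0.5·(-1.562) = -0.78100.

-0.78100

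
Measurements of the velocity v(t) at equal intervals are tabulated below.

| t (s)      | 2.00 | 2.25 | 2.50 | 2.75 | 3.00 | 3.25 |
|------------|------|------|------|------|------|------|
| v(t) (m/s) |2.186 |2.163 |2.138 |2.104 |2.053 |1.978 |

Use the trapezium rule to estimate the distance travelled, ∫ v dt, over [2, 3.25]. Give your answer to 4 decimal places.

h = 0.25, n = 5.
(h/2)·[y₀ + 2y₁ + 2y₂ + 2y₃ + 2y₄ + y₅] = 0.125·(21.080) = 2.6350.

2.6350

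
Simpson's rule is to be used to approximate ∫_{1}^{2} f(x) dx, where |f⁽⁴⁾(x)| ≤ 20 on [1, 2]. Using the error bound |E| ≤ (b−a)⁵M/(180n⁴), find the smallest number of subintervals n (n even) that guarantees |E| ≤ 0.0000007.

20

Need 20/(180n⁴) ≤ 0.0000007.
n⁴ ≥ 20/(180·0.0000007) = 158730 ⇒ n ≥ 19.9602, so the smallest even n is 20. (n must be even for Simpson's rule.)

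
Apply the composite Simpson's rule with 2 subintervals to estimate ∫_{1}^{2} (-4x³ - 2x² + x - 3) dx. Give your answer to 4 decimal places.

h = (2 − 1)/2 = 0.5.
Nodes x₀,…,x₂ = 1, 1.5, 2.
f(x) = -4x³ - 2x² + x - 3: f₀=-8, f₁=-19.5, f₂=-41.
(h/3)·[f₀ + 4f₁ + f₂] = 0.166667·(-127) = -21.1667.

-21.1667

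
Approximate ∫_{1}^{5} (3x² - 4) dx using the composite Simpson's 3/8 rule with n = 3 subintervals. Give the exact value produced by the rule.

h = (5 − 1)/3 = 1.333333.
Nodes x₀,…,x₃ = 1, 2.333333, 3.666667, 5.
f(x) = 3x² - 4: f₀=-1, f₁=12.333333, f₂=36.333333, f₃=71.
(3h/8)·[f₀ + 3f₁ + 3f₂ + f₃] = 0.5·(216) = 108.

108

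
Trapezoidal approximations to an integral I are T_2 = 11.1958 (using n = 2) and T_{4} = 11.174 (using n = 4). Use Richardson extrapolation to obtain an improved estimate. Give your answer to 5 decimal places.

R = (4·T_{4} − T_2) / 3 = (4·11.174 − 11.1958)/3 = (33.5002)/3 = 11.16673.

11.16673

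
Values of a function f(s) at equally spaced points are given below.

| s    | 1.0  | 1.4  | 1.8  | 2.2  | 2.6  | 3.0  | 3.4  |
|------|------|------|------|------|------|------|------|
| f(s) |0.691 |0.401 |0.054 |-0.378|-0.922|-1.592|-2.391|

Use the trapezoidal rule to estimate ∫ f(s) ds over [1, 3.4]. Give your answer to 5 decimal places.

-1.31480

h = 0.4, n = 6.
(h/2)·[y₀ + 2y₁ + 2y₂ + 2y₃ + 2y₄ + 2y₅ + y₆] = 0.2·(-6.574) = -1.31480.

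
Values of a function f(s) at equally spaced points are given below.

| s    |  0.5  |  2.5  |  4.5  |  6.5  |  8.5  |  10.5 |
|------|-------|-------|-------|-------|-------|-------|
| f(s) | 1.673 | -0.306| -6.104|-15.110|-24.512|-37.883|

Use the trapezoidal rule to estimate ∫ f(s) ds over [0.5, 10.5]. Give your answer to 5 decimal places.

h = 2, n = 5.
(h/2)·[y₀ + 2y₁ + 2y₂ + 2y₃ + 2y₄ + y₅] = 1·(-128.274) = -128.27400.

-128.27400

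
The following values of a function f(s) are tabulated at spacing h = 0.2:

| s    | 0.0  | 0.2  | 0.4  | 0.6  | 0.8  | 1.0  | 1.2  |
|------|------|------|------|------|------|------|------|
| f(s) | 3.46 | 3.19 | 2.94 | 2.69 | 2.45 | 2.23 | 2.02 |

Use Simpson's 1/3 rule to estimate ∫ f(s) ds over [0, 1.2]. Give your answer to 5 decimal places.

h = 0.2, n = 6.
(h/3)·[y₀ + 4y₁ + 2y₂ + 4y₃ + 2y₄ + 4y₅ + y₆] = 0.066667·(48.70) = 3.24667.

3.24667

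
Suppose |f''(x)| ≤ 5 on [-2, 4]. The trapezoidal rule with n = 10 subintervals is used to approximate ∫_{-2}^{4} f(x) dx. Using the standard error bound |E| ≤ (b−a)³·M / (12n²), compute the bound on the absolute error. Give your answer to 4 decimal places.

|E| ≤ (6)³·5 / (12·10²) = 1080/1200 = 0.9000.

0.9000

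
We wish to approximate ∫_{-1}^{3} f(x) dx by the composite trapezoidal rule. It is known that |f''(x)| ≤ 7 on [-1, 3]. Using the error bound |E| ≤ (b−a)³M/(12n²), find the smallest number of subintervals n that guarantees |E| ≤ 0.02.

44

Need 448/(12n²) ≤ 0.02.
n² ≥ 448/(12·0.02) = 1866.67 ⇒ n ≥ 43.2049, so the smallest n is 44.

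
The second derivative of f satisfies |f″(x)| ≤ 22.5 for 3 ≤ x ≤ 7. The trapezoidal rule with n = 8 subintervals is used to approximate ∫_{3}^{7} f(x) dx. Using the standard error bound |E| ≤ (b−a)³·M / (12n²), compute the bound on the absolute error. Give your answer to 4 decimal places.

1.8750

|E| ≤ (4)³·22.5 / (12·8²) = 1440/768 = 1.8750.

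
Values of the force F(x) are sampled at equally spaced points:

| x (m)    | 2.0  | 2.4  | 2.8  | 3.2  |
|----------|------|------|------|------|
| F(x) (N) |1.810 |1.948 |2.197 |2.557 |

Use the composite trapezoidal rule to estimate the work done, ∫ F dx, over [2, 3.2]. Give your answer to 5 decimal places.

2.53140

h = 0.4, n = 3.
(h/2)·[y₀ + 2y₁ + 2y₂ + y₃] = 0.2·(12.657) = 2.53140.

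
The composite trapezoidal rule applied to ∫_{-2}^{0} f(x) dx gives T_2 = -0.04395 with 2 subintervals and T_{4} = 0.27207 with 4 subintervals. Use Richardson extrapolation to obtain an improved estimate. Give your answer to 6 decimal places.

R = (4·T_{4} − T_2) / 3 = (4·0.27207 − (-0.04395))/3 = (1.13223)/3 = 0.377410.

0.377410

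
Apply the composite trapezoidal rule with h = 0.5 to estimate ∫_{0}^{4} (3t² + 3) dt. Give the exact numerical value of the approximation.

h = (4 − 0)/8 = 0.5.
Nodes t₀,…,t₈ = 0, 0.5, 1, 1.5, 2, 2.5, 3, 3.5, 4.
f(t) = 3t² + 3: f₀=3, f₁=3.75, f₂=6, f₃=9.75, f₄=15, f₅=21.75, f₆=30, f₇=39.75, f₈=51.
(h/2)·[f₀ + 2f₁ + 2f₂ + 2f₃ + 2f₄ + 2f₅ + 2f₆ + 2f₇ + f₈] = 0.25·(306) = 76.5.

76.5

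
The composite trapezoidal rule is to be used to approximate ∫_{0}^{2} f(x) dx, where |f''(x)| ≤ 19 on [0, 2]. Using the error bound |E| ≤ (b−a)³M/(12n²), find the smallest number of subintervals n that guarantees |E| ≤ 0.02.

Need 152/(12n²) ≤ 0.02.
n² ≥ 152/(12·0.02) = 633.333 ⇒ n ≥ 25.1661, so the smallest n is 26.

26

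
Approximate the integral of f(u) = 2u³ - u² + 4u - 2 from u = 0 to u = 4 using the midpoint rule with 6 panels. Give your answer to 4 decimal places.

129.0370

h = (4 − 0)/6 = 0.666667.
Midpoints m₁,…,m₆ = 0.333333, 1, 1.666667, 2.333333, 3, 3.666667.
f(m₁)=-0.703704, f(m₂)=3, f(m₃)=11.148148, f(m₄)=27.296296, f(m₅)=55, f(m₆)=97.814815.
h·[f(m₁) + f(m₂) + f(m₃) + f(m₄) + f(m₅) + f(m₆)] = 0.666667·(193.555556) = 129.0370.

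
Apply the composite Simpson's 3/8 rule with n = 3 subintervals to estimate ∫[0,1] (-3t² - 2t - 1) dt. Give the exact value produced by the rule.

h = (1 − 0)/3 = 0.333333.
Nodes t₀,…,t₃ = 0, 0.333333, 0.666667, 1.
f(t) = -3t² - 2t - 1: f₀=-1, f₁=-2, f₂=-3.666667, f₃=-6.
(3h/8)·[f₀ + 3f₁ + 3f₂ + f₃] = 0.125·(-24) = -3.

-3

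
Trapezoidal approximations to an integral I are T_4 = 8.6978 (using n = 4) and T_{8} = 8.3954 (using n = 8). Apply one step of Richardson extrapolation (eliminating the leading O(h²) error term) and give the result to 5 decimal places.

R = (4·T_{8} − T_4) / 3 = (4·8.3954 − 8.6978)/3 = (24.8838)/3 = 8.29460.

8.29460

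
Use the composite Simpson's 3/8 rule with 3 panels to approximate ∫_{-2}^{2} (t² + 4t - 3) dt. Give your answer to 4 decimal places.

h = (2 − (-2))/3 = 1.333333.
Nodes t₀,…,t₃ = -2, -0.666667, 0.666667, 2.
f(t) = t² + 4t - 3: f₀=-7, f₁=-5.222222, f₂=0.111111, f₃=9.
(3h/8)·[f₀ + 3f₁ + 3f₂ + f₃] = 0.5·(-13.333333) = -6.6667.

-6.6667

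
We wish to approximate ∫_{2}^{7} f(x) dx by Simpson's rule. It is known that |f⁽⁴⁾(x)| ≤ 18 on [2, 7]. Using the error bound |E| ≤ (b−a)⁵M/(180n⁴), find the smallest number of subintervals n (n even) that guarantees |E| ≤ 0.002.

20

Need 56250/(180n⁴) ≤ 0.002.
n⁴ ≥ 56250/(180·0.002) = 156250 ⇒ n ≥ 19.8818, so the smallest even n is 20. (n must be even for Simpson's rule.)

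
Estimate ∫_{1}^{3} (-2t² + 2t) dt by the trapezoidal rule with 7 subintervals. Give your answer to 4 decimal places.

-9.3878

h = (3 − 1)/7 = 0.285714.
Nodes t₀,…,t₇ = 1, 1.285714, 1.571429, 1.857143, 2.142857, 2.428571, 2.714286, 3.
f(t) = -2t² + 2t: f₀=0, f₁=-0.734694, f₂=-1.795918, f₃=-3.183673, f₄=-4.897959, f₅=-6.938776, f₆=-9.306122, f₇=-12.
(h/2)·[f₀ + 2f₁ + 2f₂ + 2f₃ + 2f₄ + 2f₅ + 2f₆ + f₇] = 0.142857·(-65.714286) = -9.3878.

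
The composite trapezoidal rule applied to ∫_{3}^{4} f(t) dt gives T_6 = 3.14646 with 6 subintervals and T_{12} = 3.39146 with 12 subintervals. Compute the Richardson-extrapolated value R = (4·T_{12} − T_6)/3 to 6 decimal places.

R = (4·T_{12} − T_6) / 3 = (4·3.39146 − 3.14646)/3 = (10.41938)/3 = 3.473127.

3.473127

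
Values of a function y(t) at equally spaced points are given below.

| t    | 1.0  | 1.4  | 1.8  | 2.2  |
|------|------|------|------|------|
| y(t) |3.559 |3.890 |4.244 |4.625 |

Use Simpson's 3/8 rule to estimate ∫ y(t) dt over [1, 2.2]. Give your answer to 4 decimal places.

4.8879

h = 0.4, n = 3.
(3h/8)·[y₀ + 3y₁ + 3y₂ + y₃] = 0.15·(32.586) = 4.8879.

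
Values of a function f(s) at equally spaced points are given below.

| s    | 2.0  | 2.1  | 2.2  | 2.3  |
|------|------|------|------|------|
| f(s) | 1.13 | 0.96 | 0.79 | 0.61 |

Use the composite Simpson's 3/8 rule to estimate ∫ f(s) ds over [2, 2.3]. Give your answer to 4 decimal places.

0.2621

h = 0.1, n = 3.
(3h/8)·[y₀ + 3y₁ + 3y₂ + y₃] = 0.0375·(6.99) = 0.2621.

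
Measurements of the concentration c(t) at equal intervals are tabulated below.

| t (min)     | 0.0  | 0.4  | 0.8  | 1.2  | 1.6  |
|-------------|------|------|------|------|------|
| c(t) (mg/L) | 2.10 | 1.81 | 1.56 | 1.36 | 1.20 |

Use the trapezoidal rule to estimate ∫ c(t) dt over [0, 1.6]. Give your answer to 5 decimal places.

2.55200

h = 0.4, n = 4.
(h/2)·[y₀ + 2y₁ + 2y₂ + 2y₃ + y₄] = 0.2·(12.76) = 2.55200.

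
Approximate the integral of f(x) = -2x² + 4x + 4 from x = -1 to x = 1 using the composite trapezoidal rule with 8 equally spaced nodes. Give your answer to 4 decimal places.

h = (1 − (-1))/7 = 0.285714.
Nodes x₀,…,x₇ = -1, -0.714286, -0.428571, -0.142857, 0.142857, 0.428571, 0.714286, 1.
f(x) = -2x² + 4x + 4: f₀=-2, f₁=0.122449, f₂=1.918367, f₃=3.387755, f₄=4.530612, f₅=5.346939, f₆=5.836735, f₇=6.
(h/2)·[f₀ + 2f₁ + 2f₂ + 2f₃ + 2f₄ + 2f₅ + 2f₆ + f₇] = 0.142857·(46.285714) = 6.6122.

6.6122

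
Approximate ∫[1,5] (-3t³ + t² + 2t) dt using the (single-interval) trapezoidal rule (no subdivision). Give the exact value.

T = (b−a)/2 · [f(1) + f(5)] = 2·[0 + (-340)] = -680.

-680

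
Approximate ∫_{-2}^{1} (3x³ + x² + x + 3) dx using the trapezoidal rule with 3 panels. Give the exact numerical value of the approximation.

-2.5

h = (1 − (-2))/3 = 1.
Nodes x₀,…,x₃ = -2, -1, 0, 1.
f(x) = 3x³ + x² + x + 3: f₀=-19, f₁=0, f₂=3, f₃=8.
(h/2)·[f₀ + 2f₁ + 2f₂ + f₃] = 0.5·(-5) = -2.5.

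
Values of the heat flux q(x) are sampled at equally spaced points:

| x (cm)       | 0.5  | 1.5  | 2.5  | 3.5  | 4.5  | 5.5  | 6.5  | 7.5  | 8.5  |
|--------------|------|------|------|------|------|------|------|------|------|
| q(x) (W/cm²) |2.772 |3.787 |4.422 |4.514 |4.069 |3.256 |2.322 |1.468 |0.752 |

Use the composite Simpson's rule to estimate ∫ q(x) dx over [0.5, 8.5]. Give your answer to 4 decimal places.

25.7500

h = 1, n = 8.
(h/3)·[y₀ + 4y₁ + 2y₂ + 4y₃ + 2y₄ + 4y₅ + 2y₆ + 4y₇ + y₈] = 0.333333·(77.250) = 25.7500.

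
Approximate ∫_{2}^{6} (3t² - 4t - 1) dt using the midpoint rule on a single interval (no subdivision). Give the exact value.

M = (b−a)·f(4) = 4·(31) = 124.

124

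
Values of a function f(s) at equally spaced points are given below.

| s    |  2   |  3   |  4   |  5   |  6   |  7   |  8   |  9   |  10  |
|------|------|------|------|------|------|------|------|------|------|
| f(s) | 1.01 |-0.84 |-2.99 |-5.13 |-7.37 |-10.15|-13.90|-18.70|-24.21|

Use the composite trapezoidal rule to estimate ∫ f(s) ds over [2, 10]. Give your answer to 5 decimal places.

h = 1, n = 8.
(h/2)·[y₀ + 2y₁ + 2y₂ + 2y₃ + 2y₄ + 2y₅ + 2y₆ + 2y₇ + y₈] = 0.5·(-141.36) = -70.68000.

-70.68000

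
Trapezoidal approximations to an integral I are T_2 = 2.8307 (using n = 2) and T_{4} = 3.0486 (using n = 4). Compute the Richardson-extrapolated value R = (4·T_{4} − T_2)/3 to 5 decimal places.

R = (4·T_{4} − T_2) / 3 = (4·3.0486 − 2.8307)/3 = (9.3637)/3 = 3.12123.

3.12123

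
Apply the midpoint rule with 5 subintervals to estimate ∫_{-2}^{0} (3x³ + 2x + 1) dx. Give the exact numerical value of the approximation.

h = (0 − (-2))/5 = 0.4.
Midpoints m₁,…,m₅ = -1.8, -1.4, -1, -0.6, -0.2.
f(m₁)=-20.096, f(m₂)=-10.032, f(m₃)=-4, f(m₄)=-0.848, f(m₅)=0.576.
h·[f(m₁) + f(m₂) + f(m₃) + f(m₄) + f(m₅)] = 0.4·(-34.4) = -13.76.

-13.76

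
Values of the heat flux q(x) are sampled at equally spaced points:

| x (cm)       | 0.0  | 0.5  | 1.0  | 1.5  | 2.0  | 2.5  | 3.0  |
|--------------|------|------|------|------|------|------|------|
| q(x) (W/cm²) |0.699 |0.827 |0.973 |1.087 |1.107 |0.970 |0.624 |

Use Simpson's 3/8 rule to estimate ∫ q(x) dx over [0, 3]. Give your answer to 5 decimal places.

h = 0.5, n = 6.
(3h/8)·[y₀ + 3y₁ + 3y₂ + 2y₃ + 3y₄ + 3y₅ + y₆] = 0.1875·(15.128) = 2.83650.

2.83650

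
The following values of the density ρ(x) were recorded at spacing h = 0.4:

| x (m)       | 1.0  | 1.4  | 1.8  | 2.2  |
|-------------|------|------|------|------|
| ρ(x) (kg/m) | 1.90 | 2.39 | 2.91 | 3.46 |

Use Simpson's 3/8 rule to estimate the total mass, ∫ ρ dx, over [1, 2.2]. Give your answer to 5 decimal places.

h = 0.4, n = 3.
(3h/8)·[y₀ + 3y₁ + 3y₂ + y₃] = 0.15·(21.26) = 3.18900.

3.18900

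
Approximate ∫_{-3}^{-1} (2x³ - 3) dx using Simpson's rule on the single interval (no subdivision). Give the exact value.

-46

S = (b−a)/6 · [f(-3) + 4f(-2) + f(-1)] = 0.333333·[(-57) + 4·(-19) + (-5)] = -46.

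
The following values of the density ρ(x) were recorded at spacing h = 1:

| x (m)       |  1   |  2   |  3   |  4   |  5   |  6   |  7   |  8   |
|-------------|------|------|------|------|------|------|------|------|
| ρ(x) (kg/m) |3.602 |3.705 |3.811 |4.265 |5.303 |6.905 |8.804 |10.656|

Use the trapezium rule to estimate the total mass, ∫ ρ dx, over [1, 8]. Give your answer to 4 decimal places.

h = 1, n = 7.
(h/2)·[y₀ + 2y₁ + 2y₂ + 2y₃ + 2y₄ + 2y₅ + 2y₆ + y₇] = 0.5·(79.844) = 39.9220.

39.9220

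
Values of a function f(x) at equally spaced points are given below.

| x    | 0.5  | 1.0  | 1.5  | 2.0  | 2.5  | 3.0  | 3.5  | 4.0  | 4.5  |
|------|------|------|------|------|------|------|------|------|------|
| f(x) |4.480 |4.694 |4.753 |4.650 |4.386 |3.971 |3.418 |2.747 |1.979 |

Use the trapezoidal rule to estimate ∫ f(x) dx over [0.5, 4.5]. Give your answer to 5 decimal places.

h = 0.5, n = 8.
(h/2)·[y₀ + 2y₁ + 2y₂ + 2y₃ + 2y₄ + 2y₅ + 2y₆ + 2y₇ + y₈] = 0.25·(63.697) = 15.92425.

15.92425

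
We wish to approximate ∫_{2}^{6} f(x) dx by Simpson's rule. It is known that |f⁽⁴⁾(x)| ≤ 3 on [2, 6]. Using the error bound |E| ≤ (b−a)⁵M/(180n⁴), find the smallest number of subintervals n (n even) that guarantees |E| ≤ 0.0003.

16

Need 3072/(180n⁴) ≤ 0.0003.
n⁴ ≥ 3072/(180·0.0003) = 56888.9 ⇒ n ≥ 15.4439, so the smallest even n is 16. (n must be even for Simpson's rule.)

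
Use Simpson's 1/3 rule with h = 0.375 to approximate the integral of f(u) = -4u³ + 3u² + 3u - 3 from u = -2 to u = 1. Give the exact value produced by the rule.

10.5

h = (1 − (-2))/8 = 0.375.
Nodes u₀,…,u₈ = -2, -1.625, -1.25, -0.875, -0.5, -0.125, 0.25, 0.625, 1.
f(u) = -4u³ + 3u² + 3u - 3: f₀=35, f₁=17.2109375, f₂=5.75, f₃=-0.6484375, f₄=-3.25, f₅=-3.3203125, f₆=-2.125, f₇=-0.9296875, f₈=-1.
(h/3)·[f₀ + 4f₁ + 2f₂ + 4f₃ + 2f₄ + 4f₅ + 2f₆ + 4f₇ + f₈] = 0.125·(84) = 10.5.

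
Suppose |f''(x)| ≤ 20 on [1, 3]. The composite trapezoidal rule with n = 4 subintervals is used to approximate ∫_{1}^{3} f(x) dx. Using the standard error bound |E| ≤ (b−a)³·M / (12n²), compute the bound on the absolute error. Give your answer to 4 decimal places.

|E| ≤ (2)³·20 / (12·4²) = 160/192 = 0.8333.

0.8333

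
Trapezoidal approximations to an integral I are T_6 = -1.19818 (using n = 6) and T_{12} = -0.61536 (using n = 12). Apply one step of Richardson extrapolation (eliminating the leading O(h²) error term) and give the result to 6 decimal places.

-0.421087

R = (4·T_{12} − T_6) / 3 = (4·(-0.61536) − (-1.19818))/3 = (-1.26326)/3 = -0.421087.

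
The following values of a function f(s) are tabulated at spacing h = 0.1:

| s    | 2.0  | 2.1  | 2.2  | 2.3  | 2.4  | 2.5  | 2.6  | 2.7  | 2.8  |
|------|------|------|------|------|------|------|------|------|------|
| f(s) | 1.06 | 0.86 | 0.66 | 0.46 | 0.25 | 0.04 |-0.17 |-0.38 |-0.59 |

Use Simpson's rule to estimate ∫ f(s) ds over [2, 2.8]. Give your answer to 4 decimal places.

h = 0.1, n = 8.
(h/3)·[y₀ + 4y₁ + 2y₂ + 4y₃ + 2y₄ + 4y₅ + 2y₆ + 4y₇ + y₈] = 0.033333·(5.87) = 0.1957.

0.1957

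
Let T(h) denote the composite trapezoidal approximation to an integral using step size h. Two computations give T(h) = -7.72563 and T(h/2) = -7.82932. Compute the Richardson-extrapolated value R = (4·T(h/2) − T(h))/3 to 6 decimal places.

R = (4·T(h/2) − T(h)) / 3 = (4·(-7.82932) − (-7.72563))/3 = (-23.59165)/3 = -7.863883.

-7.863883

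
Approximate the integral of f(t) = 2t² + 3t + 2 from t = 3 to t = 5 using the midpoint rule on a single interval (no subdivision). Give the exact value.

92

M = (b−a)·f(4) = 2·(46) = 92.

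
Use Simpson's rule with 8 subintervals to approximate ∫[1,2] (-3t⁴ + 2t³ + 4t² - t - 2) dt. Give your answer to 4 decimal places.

-5.2668

h = (2 − 1)/8 = 0.125.
Nodes t₀,…,t₈ = 1, 1.125, 1.25, 1.375, 1.5, 1.625, 1.75, 1.875, 2.
f(t) = -3t⁴ + 2t³ + 4t² - t - 2: f₀=0, f₁=-0.020263671875, f₂=-0.41796875, f₃=-1.336669921875, f₄=-2.9375, f₅=-5.399169921875, f₆=-8.91796875, f₇=-13.707763671875, f₈=-20.
(h/3)·[f₀ + 4f₁ + 2f₂ + 4f₃ + 2f₄ + 4f₅ + 2f₆ + 4f₇ + f₈] = 0.041667·(-126.40234375) = -5.2668.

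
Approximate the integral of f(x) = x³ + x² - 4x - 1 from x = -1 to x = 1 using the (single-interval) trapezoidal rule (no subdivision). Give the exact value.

0

T = (b−a)/2 · [f(-1) + f(1)] = 1·[3 + (-3)] = 0.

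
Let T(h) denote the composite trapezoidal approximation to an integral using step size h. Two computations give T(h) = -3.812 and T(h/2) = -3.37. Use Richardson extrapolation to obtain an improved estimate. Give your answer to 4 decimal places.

R = (4·T(h/2) − T(h)) / 3 = (4·(-3.37) − (-3.812))/3 = (-9.668)/3 = -3.2227.

-3.2227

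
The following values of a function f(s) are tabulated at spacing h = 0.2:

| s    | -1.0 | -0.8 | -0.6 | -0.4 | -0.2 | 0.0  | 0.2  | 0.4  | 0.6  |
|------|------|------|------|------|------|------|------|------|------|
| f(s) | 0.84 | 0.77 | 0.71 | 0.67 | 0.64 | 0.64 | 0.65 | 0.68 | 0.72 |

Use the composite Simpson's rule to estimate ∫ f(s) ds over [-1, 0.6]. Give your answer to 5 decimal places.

h = 0.2, n = 8.
(h/3)·[y₀ + 4y₁ + 2y₂ + 4y₃ + 2y₄ + 4y₅ + 2y₆ + 4y₇ + y₈] = 0.066667·(16.60) = 1.10667.

1.10667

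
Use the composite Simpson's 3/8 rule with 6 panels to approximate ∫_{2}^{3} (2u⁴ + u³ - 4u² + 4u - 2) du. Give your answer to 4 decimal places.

83.3171

h = (3 − 2)/6 = 0.166667.
Nodes u₀,…,u₆ = 2, 2.166667, 2.333333, 2.5, 2.666667, 2.833333, 3.
f(u) = 2u⁴ + u³ - 4u² + 4u - 2: f₀=30, f₁=42.135802, f₂=57.543210, f₃=76.75, f₄=100.320988, f₅=128.858025, f₆=163.
(3h/8)·[f₀ + 3f₁ + 3f₂ + 2f₃ + 3f₄ + 3f₅ + f₆] = 0.0625·(1333.074074) = 83.3171.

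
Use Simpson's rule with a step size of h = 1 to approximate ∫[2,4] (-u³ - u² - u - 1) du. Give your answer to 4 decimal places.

h = (4 − 2)/2 = 1.
Nodes u₀,…,u₂ = 2, 3, 4.
f(u) = -u³ - u² - u - 1: f₀=-15, f₁=-40, f₂=-85.
(h/3)·[f₀ + 4f₁ + f₂] = 0.333333·(-260) = -86.6667.

-86.6667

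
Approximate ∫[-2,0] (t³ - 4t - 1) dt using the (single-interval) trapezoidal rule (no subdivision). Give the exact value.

T = (b−a)/2 · [f(-2) + f(0)] = 1·[(-1) + (-1)] = -2.

-2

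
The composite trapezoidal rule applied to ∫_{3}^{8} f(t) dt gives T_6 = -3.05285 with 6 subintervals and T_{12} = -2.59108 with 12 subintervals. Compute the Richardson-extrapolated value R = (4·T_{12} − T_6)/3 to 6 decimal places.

R = (4·T_{12} − T_6) / 3 = (4·(-2.59108) − (-3.05285))/3 = (-7.31147)/3 = -2.437157.

-2.437157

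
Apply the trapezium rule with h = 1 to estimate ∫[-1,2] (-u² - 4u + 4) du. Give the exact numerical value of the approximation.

2.5

h = (2 − (-1))/3 = 1.
Nodes u₀,…,u₃ = -1, 0, 1, 2.
f(u) = -u² - 4u + 4: f₀=7, f₁=4, f₂=-1, f₃=-8.
(h/2)·[f₀ + 2f₁ + 2f₂ + f₃] = 0.5·(5) = 2.5.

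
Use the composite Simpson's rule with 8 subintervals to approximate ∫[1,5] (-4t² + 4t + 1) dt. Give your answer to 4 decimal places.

-113.3333

h = (5 − 1)/8 = 0.5.
Nodes t₀,…,t₈ = 1, 1.5, 2, 2.5, 3, 3.5, 4, 4.5, 5.
f(t) = -4t² + 4t + 1: f₀=1, f₁=-2, f₂=-7, f₃=-14, f₄=-23, f₅=-34, f₆=-47, f₇=-62, f₈=-79.
(h/3)·[f₀ + 4f₁ + 2f₂ + 4f₃ + 2f₄ + 4f₅ + 2f₆ + 4f₇ + f₈] = 0.166667·(-680) = -113.3333.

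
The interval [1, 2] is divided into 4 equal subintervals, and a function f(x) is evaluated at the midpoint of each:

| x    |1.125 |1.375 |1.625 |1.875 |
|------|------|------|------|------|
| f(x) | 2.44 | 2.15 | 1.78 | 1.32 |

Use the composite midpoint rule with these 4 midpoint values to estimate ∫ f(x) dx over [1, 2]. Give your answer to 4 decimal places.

h = 0.25, n = 4.
h·[y(m₁) + y(m₂) + y(m₃) + y(m₄)] = 0.25·(7.69) = 1.9225.

1.9225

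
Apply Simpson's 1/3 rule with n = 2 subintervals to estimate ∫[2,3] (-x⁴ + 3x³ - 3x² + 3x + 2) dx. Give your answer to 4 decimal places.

-2.9583

h = (3 − 2)/2 = 0.5.
Nodes x₀,…,x₂ = 2, 2.5, 3.
f(x) = -x⁴ + 3x³ - 3x² + 3x + 2: f₀=4, f₁=-1.4375, f₂=-16.
(h/3)·[f₀ + 4f₁ + f₂] = 0.166667·(-17.75) = -2.9583.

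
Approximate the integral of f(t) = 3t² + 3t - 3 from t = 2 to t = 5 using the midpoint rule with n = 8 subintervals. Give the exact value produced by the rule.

139.39453125

h = (5 − 2)/8 = 0.375.
Midpoints m₁,…,m₈ = 2.1875, 2.5625, 2.9375, 3.3125, 3.6875, 4.0625, 4.4375, 4.8125.
f(m₁)=17.91796875, f(m₂)=24.38671875, f(m₃)=31.69921875, f(m₄)=39.85546875, f(m₅)=48.85546875, f(m₆)=58.69921875, f(m₇)=69.38671875, f(m₈)=80.91796875.
h·[f(m₁) + f(m₂) + f(m₃) + f(m₄) + f(m₅) + f(m₆) + f(m₇) + f(m₈)] = 0.375·(371.71875) = 139.39453125.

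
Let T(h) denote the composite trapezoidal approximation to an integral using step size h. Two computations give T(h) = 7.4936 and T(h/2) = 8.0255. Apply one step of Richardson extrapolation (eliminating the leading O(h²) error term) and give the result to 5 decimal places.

R = (4·T(h/2) − T(h)) / 3 = (4·8.0255 − 7.4936)/3 = (24.6084)/3 = 8.20280.

8.20280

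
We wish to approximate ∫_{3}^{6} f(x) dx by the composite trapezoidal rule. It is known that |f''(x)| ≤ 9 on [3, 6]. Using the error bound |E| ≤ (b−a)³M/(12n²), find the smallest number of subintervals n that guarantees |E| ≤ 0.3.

Need 243/(12n²) ≤ 0.3.
n² ≥ 243/(12·0.3) = 67.5 ⇒ n ≥ 8.2158, so the smallest n is 9.

9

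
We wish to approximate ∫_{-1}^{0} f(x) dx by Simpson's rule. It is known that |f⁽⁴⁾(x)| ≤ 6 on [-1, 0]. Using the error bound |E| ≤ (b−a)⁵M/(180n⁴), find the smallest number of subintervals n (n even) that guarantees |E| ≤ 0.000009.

8

Need 6/(180n⁴) ≤ 0.000009.
n⁴ ≥ 6/(180·0.000009) = 3703.7 ⇒ n ≥ 7.8012, so the smallest even n is 8. (n must be even for Simpson's rule.)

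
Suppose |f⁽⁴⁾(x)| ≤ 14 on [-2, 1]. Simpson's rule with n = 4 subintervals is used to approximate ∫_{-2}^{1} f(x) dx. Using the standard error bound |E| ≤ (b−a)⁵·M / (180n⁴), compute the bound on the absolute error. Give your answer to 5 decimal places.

0.07383

|E| ≤ (3)⁵·14 / (180·4⁴) = 3402/46080 = 0.07383.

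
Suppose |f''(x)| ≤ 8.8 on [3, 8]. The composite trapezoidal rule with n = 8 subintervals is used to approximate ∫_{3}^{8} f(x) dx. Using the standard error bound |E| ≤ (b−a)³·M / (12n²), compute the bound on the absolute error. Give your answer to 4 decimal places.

1.4323

|E| ≤ (5)³·8.8 / (12·8²) = 1100/768 = 1.4323.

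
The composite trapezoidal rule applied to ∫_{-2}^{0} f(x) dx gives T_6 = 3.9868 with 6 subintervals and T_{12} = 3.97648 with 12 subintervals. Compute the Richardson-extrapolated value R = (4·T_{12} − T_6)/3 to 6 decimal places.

R = (4·T_{12} − T_6) / 3 = (4·3.97648 − 3.9868)/3 = (11.91912)/3 = 3.973040.

3.973040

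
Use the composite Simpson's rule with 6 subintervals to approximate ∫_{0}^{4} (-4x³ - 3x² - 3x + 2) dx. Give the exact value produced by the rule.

h = (4 − 0)/6 = 0.666667.
Nodes x₀,…,x₆ = 0, 0.666667, 1.333333, 2, 2.666667, 3.333333, 4.
f(x) = -4x³ - 3x² - 3x + 2: f₀=2, f₁=-2.518519, f₂=-16.814815, f₃=-48, f₄=-103.185185, f₅=-189.481481, f₆=-314.
(h/3)·[f₀ + 4f₁ + 2f₂ + 4f₃ + 2f₄ + 4f₅ + f₆] = 0.222222·(-1512) = -336.

-336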